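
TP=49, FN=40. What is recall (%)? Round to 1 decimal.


Recall = TP / (TP + FN) * 100
= 49 / (49 + 40)
= 49 / 89
= 0.5506
= 55.1%

55.1


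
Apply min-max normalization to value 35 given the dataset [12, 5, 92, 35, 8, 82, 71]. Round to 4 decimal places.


Min = 5, Max = 92
Range = 92 - 5 = 87
Scaled = (x - min) / (max - min)
= (35 - 5) / 87
= 30 / 87
= 0.3448

0.3448


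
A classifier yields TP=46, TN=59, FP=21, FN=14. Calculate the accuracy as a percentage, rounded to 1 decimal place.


Accuracy = (TP + TN) / (TP + TN + FP + FN) * 100
= (46 + 59) / (46 + 59 + 21 + 14)
= 105 / 140
= 0.75
= 75.0%

75.0


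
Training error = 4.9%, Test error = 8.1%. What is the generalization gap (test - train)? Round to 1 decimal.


Generalization gap = test_error - train_error
= 8.1 - 4.9
= 3.2%
A moderate gap.

3.2


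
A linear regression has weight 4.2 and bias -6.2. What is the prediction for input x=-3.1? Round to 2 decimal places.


y = 4.2 * -3.1 + (-6.2)
= -13.02 + (-6.2)
= -19.22

-19.22


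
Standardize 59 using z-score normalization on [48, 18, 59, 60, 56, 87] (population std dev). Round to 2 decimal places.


Mean = (48 + 18 + 59 + 60 + 56 + 87) / 6 = 54.6667
Variance = sum((x_i - mean)^2) / n = 413.8889
Std = sqrt(413.8889) = 20.3443
Z = (x - mean) / std
= (59 - 54.6667) / 20.3443
= 4.3333 / 20.3443
= 0.21

0.21


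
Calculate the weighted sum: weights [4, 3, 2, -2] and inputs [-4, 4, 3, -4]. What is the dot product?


Element-wise products:
4 * -4 = -16
3 * 4 = 12
2 * 3 = 6
-2 * -4 = 8
Sum = -16 + 12 + 6 + 8
= 10

10


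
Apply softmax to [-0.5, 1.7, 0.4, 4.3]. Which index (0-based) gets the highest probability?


Softmax is a monotonic transformation, so it preserves the argmax.
We need to find the index of the maximum logit.
Index 0: -0.5
Index 1: 1.7
Index 2: 0.4
Index 3: 4.3
Maximum logit = 4.3 at index 3

3


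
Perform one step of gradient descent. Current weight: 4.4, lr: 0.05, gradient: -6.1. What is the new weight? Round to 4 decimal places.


w_new = w_old - lr * gradient
= 4.4 - 0.05 * -6.1
= 4.4 - (-0.305)
= 4.7050

4.7050


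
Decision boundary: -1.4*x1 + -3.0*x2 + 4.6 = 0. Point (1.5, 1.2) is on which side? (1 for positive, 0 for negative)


Compute -1.4 * 1.5 + -3.0 * 1.2 + 4.6
= -2.1 + -3.6 + 4.6
= -1.1
Since -1.1 < 0, the point is on the negative side.

0


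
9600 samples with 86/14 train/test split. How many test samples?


Train samples = 9600 * 86% = 8256
Test samples = 9600 - 8256
= 1344

1344


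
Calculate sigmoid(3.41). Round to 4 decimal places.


sigmoid(z) = 1 / (1 + exp(-z))
exp(-(3.41)) = exp(-3.41) = 0.033
1 + 0.033 = 1.033
1 / 1.033 = 0.9680

0.9680


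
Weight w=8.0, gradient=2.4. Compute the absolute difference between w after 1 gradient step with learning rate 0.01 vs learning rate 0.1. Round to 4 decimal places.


With lr=0.01: w_new = 8.0 - 0.01 * 2.4 = 7.976
With lr=0.1: w_new = 8.0 - 0.1 * 2.4 = 7.76
Absolute difference = |7.976 - 7.76|
= 0.2160

0.2160


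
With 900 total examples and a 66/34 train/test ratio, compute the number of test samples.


Train samples = 900 * 66% = 594
Test samples = 900 - 594
= 306

306


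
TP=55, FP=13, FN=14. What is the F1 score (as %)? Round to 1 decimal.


Precision = TP / (TP + FP) = 55 / 68 = 0.8088
Recall = TP / (TP + FN) = 55 / 69 = 0.7971
F1 = 2 * P * R / (P + R)
= 2 * 0.8088 * 0.7971 / (0.8088 + 0.7971)
= 1.2894 / 1.6059
= 0.8029
As percentage: 80.3%

80.3


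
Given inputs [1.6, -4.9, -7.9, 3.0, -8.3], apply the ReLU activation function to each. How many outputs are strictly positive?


ReLU(x) = max(0, x) for each element:
ReLU(1.6) = 1.6
ReLU(-4.9) = 0
ReLU(-7.9) = 0
ReLU(3.0) = 3.0
ReLU(-8.3) = 0
Active neurons (>0): 2

2


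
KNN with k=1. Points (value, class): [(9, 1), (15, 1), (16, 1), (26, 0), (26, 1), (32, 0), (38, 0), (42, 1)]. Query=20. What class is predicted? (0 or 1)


Distances from query 20:
Point 16 (class 1): distance = 4
K=1 nearest neighbors: classes = [1]
Votes for class 1: 1 / 1
Majority vote => class 1

1


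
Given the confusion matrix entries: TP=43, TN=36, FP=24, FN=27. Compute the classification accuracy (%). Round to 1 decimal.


Accuracy = (TP + TN) / (TP + TN + FP + FN) * 100
= (43 + 36) / (43 + 36 + 24 + 27)
= 79 / 130
= 0.6077
= 60.8%

60.8


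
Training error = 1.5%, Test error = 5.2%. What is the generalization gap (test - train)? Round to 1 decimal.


Generalization gap = test_error - train_error
= 5.2 - 1.5
= 3.7%
A moderate gap.

3.7


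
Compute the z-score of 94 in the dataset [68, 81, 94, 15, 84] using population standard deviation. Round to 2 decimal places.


Mean = (68 + 81 + 94 + 15 + 84) / 5 = 68.4
Variance = sum((x_i - mean)^2) / n = 781.84
Std = sqrt(781.84) = 27.9614
Z = (x - mean) / std
= (94 - 68.4) / 27.9614
= 25.6 / 27.9614
= 0.92

0.92


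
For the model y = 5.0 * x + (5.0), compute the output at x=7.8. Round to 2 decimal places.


y = 5.0 * 7.8 + (5.0)
= 39.0 + (5.0)
= 44.00

44.00


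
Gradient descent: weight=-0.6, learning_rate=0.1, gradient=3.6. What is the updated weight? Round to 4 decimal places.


w_new = w_old - lr * gradient
= -0.6 - 0.1 * 3.6
= -0.6 - (0.36)
= -0.9600

-0.9600


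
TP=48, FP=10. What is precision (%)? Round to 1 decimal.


Precision = TP / (TP + FP) * 100
= 48 / (48 + 10)
= 48 / 58
= 0.8276
= 82.8%

82.8


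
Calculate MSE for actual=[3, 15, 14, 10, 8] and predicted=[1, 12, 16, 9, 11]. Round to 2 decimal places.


Differences: [2, 3, -2, 1, -3]
Squared errors: [4, 9, 4, 1, 9]
Sum of squared errors = 27
MSE = 27 / 5 = 5.40

5.40


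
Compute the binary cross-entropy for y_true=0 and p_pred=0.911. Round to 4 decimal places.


For y=0: Loss = -log(1-p)
= -log(1 - 0.911)
= -log(0.089)
= -(-2.4191)
= 2.4191

2.4191


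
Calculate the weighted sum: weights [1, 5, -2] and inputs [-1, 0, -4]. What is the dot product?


Element-wise products:
1 * -1 = -1
5 * 0 = 0
-2 * -4 = 8
Sum = -1 + 0 + 8
= 7

7


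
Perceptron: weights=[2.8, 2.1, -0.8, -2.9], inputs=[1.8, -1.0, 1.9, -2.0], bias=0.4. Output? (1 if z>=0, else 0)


z = w . x + b
= 2.8*1.8 + 2.1*-1.0 + -0.8*1.9 + -2.9*-2.0 + 0.4
= 5.04 + -2.1 + -1.52 + 5.8 + 0.4
= 7.22 + 0.4
= 7.62
Since z = 7.62 >= 0, output = 1

1


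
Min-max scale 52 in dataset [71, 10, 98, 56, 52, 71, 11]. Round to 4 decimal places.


Min = 10, Max = 98
Range = 98 - 10 = 88
Scaled = (x - min) / (max - min)
= (52 - 10) / 88
= 42 / 88
= 0.4773

0.4773


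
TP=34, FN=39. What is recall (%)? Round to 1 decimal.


Recall = TP / (TP + FN) * 100
= 34 / (34 + 39)
= 34 / 73
= 0.4658
= 46.6%

46.6


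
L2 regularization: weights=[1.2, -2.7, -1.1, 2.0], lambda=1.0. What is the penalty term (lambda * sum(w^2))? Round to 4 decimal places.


Squaring each weight:
1.2^2 = 1.44
(-2.7)^2 = 7.29
(-1.1)^2 = 1.21
2.0^2 = 4.0
Sum of squares = 13.94
Penalty = 1.0 * 13.94 = 13.9400

13.9400


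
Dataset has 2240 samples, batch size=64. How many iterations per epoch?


Iterations per epoch = dataset_size / batch_size
= 2240 / 64
= 35

35


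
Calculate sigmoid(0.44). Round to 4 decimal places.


sigmoid(z) = 1 / (1 + exp(-z))
exp(-(0.44)) = exp(-0.44) = 0.644
1 + 0.644 = 1.644
1 / 1.644 = 0.6083

0.6083


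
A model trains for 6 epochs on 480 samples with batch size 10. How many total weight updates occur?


Iterations per epoch = 480 / 10 = 48
Total updates = iterations_per_epoch * epochs
= 48 * 6
= 288

288


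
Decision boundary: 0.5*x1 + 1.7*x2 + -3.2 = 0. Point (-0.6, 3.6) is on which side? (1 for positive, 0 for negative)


Compute 0.5 * -0.6 + 1.7 * 3.6 + -3.2
= -0.3 + 6.12 + -3.2
= 2.62
Since 2.62 >= 0, the point is on the positive side.

1


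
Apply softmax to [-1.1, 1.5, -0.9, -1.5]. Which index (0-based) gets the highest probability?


Softmax is a monotonic transformation, so it preserves the argmax.
We need to find the index of the maximum logit.
Index 0: -1.1
Index 1: 1.5
Index 2: -0.9
Index 3: -1.5
Maximum logit = 1.5 at index 1

1


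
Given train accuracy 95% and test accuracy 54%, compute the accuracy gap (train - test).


Gap = train_accuracy - test_accuracy
= 95 - 54
= 41%
This large gap strongly indicates overfitting.

41


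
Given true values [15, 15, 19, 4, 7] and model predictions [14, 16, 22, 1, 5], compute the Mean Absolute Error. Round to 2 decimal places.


Absolute errors: [1, 1, 3, 3, 2]
Sum of absolute errors = 10
MAE = 10 / 5 = 2.00

2.00


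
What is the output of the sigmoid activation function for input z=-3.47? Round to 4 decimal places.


sigmoid(z) = 1 / (1 + exp(-z))
exp(-(-3.47)) = exp(3.47) = 32.1367
1 + 32.1367 = 33.1367
1 / 33.1367 = 0.0302

0.0302


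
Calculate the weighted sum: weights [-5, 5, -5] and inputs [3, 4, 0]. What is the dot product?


Element-wise products:
-5 * 3 = -15
5 * 4 = 20
-5 * 0 = 0
Sum = -15 + 20 + 0
= 5

5


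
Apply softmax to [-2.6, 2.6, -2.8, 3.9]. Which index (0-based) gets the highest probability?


Softmax is a monotonic transformation, so it preserves the argmax.
We need to find the index of the maximum logit.
Index 0: -2.6
Index 1: 2.6
Index 2: -2.8
Index 3: 3.9
Maximum logit = 3.9 at index 3

3


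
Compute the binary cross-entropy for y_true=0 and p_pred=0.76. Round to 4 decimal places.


For y=0: Loss = -log(1-p)
= -log(1 - 0.76)
= -log(0.24)
= -(-1.4271)
= 1.4271

1.4271


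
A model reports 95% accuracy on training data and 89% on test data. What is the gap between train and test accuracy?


Gap = train_accuracy - test_accuracy
= 95 - 89
= 6%
This moderate gap may indicate mild overfitting.

6


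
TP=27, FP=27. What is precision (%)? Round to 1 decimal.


Precision = TP / (TP + FP) * 100
= 27 / (27 + 27)
= 27 / 54
= 0.5
= 50.0%

50.0


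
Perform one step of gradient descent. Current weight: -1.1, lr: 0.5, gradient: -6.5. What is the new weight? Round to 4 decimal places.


w_new = w_old - lr * gradient
= -1.1 - 0.5 * -6.5
= -1.1 - (-3.25)
= 2.1500

2.1500


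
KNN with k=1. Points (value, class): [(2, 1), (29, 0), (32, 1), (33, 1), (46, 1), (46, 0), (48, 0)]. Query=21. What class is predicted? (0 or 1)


Distances from query 21:
Point 29 (class 0): distance = 8
K=1 nearest neighbors: classes = [0]
Votes for class 1: 0 / 1
Majority vote => class 0

0


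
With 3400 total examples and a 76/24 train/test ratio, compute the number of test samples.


Train samples = 3400 * 76% = 2584
Test samples = 3400 - 2584
= 816

816


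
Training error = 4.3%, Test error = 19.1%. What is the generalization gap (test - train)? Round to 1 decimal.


Generalization gap = test_error - train_error
= 19.1 - 4.3
= 14.8%
A large gap suggests overfitting.

14.8


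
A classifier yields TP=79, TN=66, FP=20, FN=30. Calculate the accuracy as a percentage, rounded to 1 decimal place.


Accuracy = (TP + TN) / (TP + TN + FP + FN) * 100
= (79 + 66) / (79 + 66 + 20 + 30)
= 145 / 195
= 0.7436
= 74.4%

74.4


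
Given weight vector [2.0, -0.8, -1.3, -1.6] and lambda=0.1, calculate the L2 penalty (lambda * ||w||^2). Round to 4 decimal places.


Squaring each weight:
2.0^2 = 4.0
(-0.8)^2 = 0.64
(-1.3)^2 = 1.69
(-1.6)^2 = 2.56
Sum of squares = 8.89
Penalty = 0.1 * 8.89 = 0.8890

0.8890


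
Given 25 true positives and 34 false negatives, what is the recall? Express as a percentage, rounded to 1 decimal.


Recall = TP / (TP + FN) * 100
= 25 / (25 + 34)
= 25 / 59
= 0.4237
= 42.4%

42.4


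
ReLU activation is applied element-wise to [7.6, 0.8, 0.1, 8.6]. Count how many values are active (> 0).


ReLU(x) = max(0, x) for each element:
ReLU(7.6) = 7.6
ReLU(0.8) = 0.8
ReLU(0.1) = 0.1
ReLU(8.6) = 8.6
Active neurons (>0): 4

4


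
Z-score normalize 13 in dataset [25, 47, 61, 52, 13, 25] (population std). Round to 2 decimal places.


Mean = (25 + 47 + 61 + 52 + 13 + 25) / 6 = 37.1667
Variance = sum((x_i - mean)^2) / n = 294.1389
Std = sqrt(294.1389) = 17.1505
Z = (x - mean) / std
= (13 - 37.1667) / 17.1505
= -24.1667 / 17.1505
= -1.41

-1.41


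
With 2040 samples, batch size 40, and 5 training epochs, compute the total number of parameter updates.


Iterations per epoch = 2040 / 40 = 51
Total updates = iterations_per_epoch * epochs
= 51 * 5
= 255

255


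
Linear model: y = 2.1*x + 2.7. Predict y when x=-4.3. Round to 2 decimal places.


y = 2.1 * -4.3 + (2.7)
= -9.03 + (2.7)
= -6.33

-6.33


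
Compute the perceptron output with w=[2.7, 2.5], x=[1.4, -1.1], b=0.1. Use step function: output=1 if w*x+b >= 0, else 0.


z = w . x + b
= 2.7*1.4 + 2.5*-1.1 + 0.1
= 3.78 + -2.75 + 0.1
= 1.03 + 0.1
= 1.13
Since z = 1.13 >= 0, output = 1

1


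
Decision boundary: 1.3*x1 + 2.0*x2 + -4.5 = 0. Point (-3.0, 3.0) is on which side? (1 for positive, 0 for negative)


Compute 1.3 * -3.0 + 2.0 * 3.0 + -4.5
= -3.9 + 6.0 + -4.5
= -2.4
Since -2.4 < 0, the point is on the negative side.

0


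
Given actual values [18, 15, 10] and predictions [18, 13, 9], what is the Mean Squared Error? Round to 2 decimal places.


Differences: [0, 2, 1]
Squared errors: [0, 4, 1]
Sum of squared errors = 5
MSE = 5 / 3 = 1.67

1.67


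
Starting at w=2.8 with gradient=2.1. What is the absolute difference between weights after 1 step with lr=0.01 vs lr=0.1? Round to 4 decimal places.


With lr=0.01: w_new = 2.8 - 0.01 * 2.1 = 2.779
With lr=0.1: w_new = 2.8 - 0.1 * 2.1 = 2.59
Absolute difference = |2.779 - 2.59|
= 0.1890

0.1890


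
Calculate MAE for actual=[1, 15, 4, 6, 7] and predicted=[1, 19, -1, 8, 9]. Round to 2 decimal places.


Absolute errors: [0, 4, 5, 2, 2]
Sum of absolute errors = 13
MAE = 13 / 5 = 2.60

2.60


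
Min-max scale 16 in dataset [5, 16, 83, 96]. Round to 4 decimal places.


Min = 5, Max = 96
Range = 96 - 5 = 91
Scaled = (x - min) / (max - min)
= (16 - 5) / 91
= 11 / 91
= 0.1209

0.1209


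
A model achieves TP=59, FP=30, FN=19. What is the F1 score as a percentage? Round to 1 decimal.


Precision = TP / (TP + FP) = 59 / 89 = 0.6629
Recall = TP / (TP + FN) = 59 / 78 = 0.7564
F1 = 2 * P * R / (P + R)
= 2 * 0.6629 * 0.7564 / (0.6629 + 0.7564)
= 1.0029 / 1.4193
= 0.7066
As percentage: 70.7%

70.7


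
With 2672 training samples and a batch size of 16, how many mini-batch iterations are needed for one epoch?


Iterations per epoch = dataset_size / batch_size
= 2672 / 16
= 167

167


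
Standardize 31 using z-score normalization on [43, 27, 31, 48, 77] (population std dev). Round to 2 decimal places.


Mean = (43 + 27 + 31 + 48 + 77) / 5 = 45.2
Variance = sum((x_i - mean)^2) / n = 311.36
Std = sqrt(311.36) = 17.6454
Z = (x - mean) / std
= (31 - 45.2) / 17.6454
= -14.2 / 17.6454
= -0.80

-0.80


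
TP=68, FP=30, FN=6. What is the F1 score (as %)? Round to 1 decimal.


Precision = TP / (TP + FP) = 68 / 98 = 0.6939
Recall = TP / (TP + FN) = 68 / 74 = 0.9189
F1 = 2 * P * R / (P + R)
= 2 * 0.6939 * 0.9189 / (0.6939 + 0.9189)
= 1.2752 / 1.6128
= 0.7907
As percentage: 79.1%

79.1


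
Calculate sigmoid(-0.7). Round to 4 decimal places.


sigmoid(z) = 1 / (1 + exp(-z))
exp(-(-0.7)) = exp(0.7) = 2.0138
1 + 2.0138 = 3.0138
1 / 3.0138 = 0.3318

0.3318


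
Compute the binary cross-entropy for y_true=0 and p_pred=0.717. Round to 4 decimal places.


For y=0: Loss = -log(1-p)
= -log(1 - 0.717)
= -log(0.283)
= -(-1.2623)
= 1.2623

1.2623


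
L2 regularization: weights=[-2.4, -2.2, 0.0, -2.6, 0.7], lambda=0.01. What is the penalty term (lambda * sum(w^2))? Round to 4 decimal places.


Squaring each weight:
(-2.4)^2 = 5.76
(-2.2)^2 = 4.84
0.0^2 = 0.0
(-2.6)^2 = 6.76
0.7^2 = 0.49
Sum of squares = 17.85
Penalty = 0.01 * 17.85 = 0.1785

0.1785


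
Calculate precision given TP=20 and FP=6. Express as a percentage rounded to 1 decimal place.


Precision = TP / (TP + FP) * 100
= 20 / (20 + 6)
= 20 / 26
= 0.7692
= 76.9%

76.9


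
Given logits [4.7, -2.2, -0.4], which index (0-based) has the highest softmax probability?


Softmax is a monotonic transformation, so it preserves the argmax.
We need to find the index of the maximum logit.
Index 0: 4.7
Index 1: -2.2
Index 2: -0.4
Maximum logit = 4.7 at index 0

0


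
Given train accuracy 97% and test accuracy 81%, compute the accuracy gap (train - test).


Gap = train_accuracy - test_accuracy
= 97 - 81
= 16%
This gap suggests the model is overfitting.

16


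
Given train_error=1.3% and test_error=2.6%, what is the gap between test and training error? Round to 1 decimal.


Generalization gap = test_error - train_error
= 2.6 - 1.3
= 1.3%
A small gap suggests good generalization.

1.3


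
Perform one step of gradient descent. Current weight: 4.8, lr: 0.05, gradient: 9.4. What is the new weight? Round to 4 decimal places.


w_new = w_old - lr * gradient
= 4.8 - 0.05 * 9.4
= 4.8 - (0.47)
= 4.3300

4.3300


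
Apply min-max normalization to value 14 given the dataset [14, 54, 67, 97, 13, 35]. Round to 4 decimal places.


Min = 13, Max = 97
Range = 97 - 13 = 84
Scaled = (x - min) / (max - min)
= (14 - 13) / 84
= 1 / 84
= 0.0119

0.0119


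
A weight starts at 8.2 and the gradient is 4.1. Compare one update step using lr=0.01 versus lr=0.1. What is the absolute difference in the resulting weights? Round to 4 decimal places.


With lr=0.01: w_new = 8.2 - 0.01 * 4.1 = 8.159
With lr=0.1: w_new = 8.2 - 0.1 * 4.1 = 7.79
Absolute difference = |8.159 - 7.79|
= 0.3690

0.3690


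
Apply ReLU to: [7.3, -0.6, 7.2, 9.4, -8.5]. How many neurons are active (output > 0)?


ReLU(x) = max(0, x) for each element:
ReLU(7.3) = 7.3
ReLU(-0.6) = 0
ReLU(7.2) = 7.2
ReLU(9.4) = 9.4
ReLU(-8.5) = 0
Active neurons (>0): 3

3


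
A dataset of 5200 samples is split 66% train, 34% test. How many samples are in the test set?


Train samples = 5200 * 66% = 3432
Test samples = 5200 - 3432
= 1768

1768


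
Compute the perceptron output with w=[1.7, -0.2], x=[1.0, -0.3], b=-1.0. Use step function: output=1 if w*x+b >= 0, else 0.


z = w . x + b
= 1.7*1.0 + -0.2*-0.3 + -1.0
= 1.7 + 0.06 + -1.0
= 1.76 + -1.0
= 0.76
Since z = 0.76 >= 0, output = 1

1


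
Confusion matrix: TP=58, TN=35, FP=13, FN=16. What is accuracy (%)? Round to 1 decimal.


Accuracy = (TP + TN) / (TP + TN + FP + FN) * 100
= (58 + 35) / (58 + 35 + 13 + 16)
= 93 / 122
= 0.7623
= 76.2%

76.2


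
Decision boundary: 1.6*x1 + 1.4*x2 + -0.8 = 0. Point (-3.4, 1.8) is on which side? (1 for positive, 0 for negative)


Compute 1.6 * -3.4 + 1.4 * 1.8 + -0.8
= -5.44 + 2.52 + -0.8
= -3.72
Since -3.72 < 0, the point is on the negative side.

0


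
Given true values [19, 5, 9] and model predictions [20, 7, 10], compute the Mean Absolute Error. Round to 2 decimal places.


Absolute errors: [1, 2, 1]
Sum of absolute errors = 4
MAE = 4 / 3 = 1.33

1.33


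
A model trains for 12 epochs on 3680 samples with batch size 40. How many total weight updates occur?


Iterations per epoch = 3680 / 40 = 92
Total updates = iterations_per_epoch * epochs
= 92 * 12
= 1104

1104


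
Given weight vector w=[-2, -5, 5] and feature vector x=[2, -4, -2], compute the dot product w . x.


Element-wise products:
-2 * 2 = -4
-5 * -4 = 20
5 * -2 = -10
Sum = -4 + 20 + -10
= 6

6


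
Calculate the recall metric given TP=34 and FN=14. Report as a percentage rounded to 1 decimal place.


Recall = TP / (TP + FN) * 100
= 34 / (34 + 14)
= 34 / 48
= 0.7083
= 70.8%

70.8


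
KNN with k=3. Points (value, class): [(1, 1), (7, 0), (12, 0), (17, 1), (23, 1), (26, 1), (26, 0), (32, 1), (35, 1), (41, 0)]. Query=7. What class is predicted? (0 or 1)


Distances from query 7:
Point 7 (class 0): distance = 0
Point 12 (class 0): distance = 5
Point 1 (class 1): distance = 6
K=3 nearest neighbors: classes = [0, 0, 1]
Votes for class 1: 1 / 3
Majority vote => class 0

0


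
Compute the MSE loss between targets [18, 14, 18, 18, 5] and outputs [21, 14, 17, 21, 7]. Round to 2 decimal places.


Differences: [-3, 0, 1, -3, -2]
Squared errors: [9, 0, 1, 9, 4]
Sum of squared errors = 23
MSE = 23 / 5 = 4.60

4.60


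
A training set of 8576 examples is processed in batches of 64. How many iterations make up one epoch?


Iterations per epoch = dataset_size / batch_size
= 8576 / 64
= 134

134


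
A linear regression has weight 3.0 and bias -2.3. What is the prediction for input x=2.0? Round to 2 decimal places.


y = 3.0 * 2.0 + (-2.3)
= 6.0 + (-2.3)
= 3.70

3.70


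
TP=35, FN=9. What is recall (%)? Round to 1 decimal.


Recall = TP / (TP + FN) * 100
= 35 / (35 + 9)
= 35 / 44
= 0.7955
= 79.5%

79.5


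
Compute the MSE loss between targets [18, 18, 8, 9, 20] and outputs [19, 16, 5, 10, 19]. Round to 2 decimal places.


Differences: [-1, 2, 3, -1, 1]
Squared errors: [1, 4, 9, 1, 1]
Sum of squared errors = 16
MSE = 16 / 5 = 3.20

3.20


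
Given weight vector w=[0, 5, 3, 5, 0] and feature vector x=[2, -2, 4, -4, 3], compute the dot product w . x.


Element-wise products:
0 * 2 = 0
5 * -2 = -10
3 * 4 = 12
5 * -4 = -20
0 * 3 = 0
Sum = 0 + -10 + 12 + -20 + 0
= -18

-18


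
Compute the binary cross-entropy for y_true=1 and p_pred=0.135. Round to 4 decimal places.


For y=1: Loss = -log(p)
= -log(0.135)
= -(-2.0025)
= 2.0025

2.0025


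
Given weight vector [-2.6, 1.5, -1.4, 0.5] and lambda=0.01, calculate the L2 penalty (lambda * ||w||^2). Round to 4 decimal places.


Squaring each weight:
(-2.6)^2 = 6.76
1.5^2 = 2.25
(-1.4)^2 = 1.96
0.5^2 = 0.25
Sum of squares = 11.22
Penalty = 0.01 * 11.22 = 0.1122

0.1122


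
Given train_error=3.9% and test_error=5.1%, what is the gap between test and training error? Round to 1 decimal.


Generalization gap = test_error - train_error
= 5.1 - 3.9
= 1.2%
A small gap suggests good generalization.

1.2


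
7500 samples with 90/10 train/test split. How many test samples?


Train samples = 7500 * 90% = 6750
Test samples = 7500 - 6750
= 750

750


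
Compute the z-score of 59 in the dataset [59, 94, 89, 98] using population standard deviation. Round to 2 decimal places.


Mean = (59 + 94 + 89 + 98) / 4 = 85.0
Variance = sum((x_i - mean)^2) / n = 235.5
Std = sqrt(235.5) = 15.346
Z = (x - mean) / std
= (59 - 85.0) / 15.346
= -26.0 / 15.346
= -1.69

-1.69


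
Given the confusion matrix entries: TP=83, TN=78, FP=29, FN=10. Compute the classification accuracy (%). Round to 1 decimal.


Accuracy = (TP + TN) / (TP + TN + FP + FN) * 100
= (83 + 78) / (83 + 78 + 29 + 10)
= 161 / 200
= 0.805
= 80.5%

80.5


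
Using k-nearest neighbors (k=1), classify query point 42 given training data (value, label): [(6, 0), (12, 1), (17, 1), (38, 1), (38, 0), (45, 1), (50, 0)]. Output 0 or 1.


Distances from query 42:
Point 45 (class 1): distance = 3
K=1 nearest neighbors: classes = [1]
Votes for class 1: 1 / 1
Majority vote => class 1

1


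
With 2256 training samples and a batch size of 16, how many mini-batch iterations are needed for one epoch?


Iterations per epoch = dataset_size / batch_size
= 2256 / 16
= 141

141


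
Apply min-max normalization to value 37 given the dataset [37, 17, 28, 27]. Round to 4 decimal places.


Min = 17, Max = 37
Range = 37 - 17 = 20
Scaled = (x - min) / (max - min)
= (37 - 17) / 20
= 20 / 20
= 1.0000

1.0000


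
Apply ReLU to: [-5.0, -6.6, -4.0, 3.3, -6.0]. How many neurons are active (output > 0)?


ReLU(x) = max(0, x) for each element:
ReLU(-5.0) = 0
ReLU(-6.6) = 0
ReLU(-4.0) = 0
ReLU(3.3) = 3.3
ReLU(-6.0) = 0
Active neurons (>0): 1

1


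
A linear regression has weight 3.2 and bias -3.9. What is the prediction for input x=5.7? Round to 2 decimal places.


y = 3.2 * 5.7 + (-3.9)
= 18.24 + (-3.9)
= 14.34

14.34


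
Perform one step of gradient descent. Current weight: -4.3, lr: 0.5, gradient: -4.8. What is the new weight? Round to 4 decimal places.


w_new = w_old - lr * gradient
= -4.3 - 0.5 * -4.8
= -4.3 - (-2.4)
= -1.9000

-1.9000


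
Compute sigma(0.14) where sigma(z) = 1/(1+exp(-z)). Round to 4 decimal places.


sigmoid(z) = 1 / (1 + exp(-z))
exp(-(0.14)) = exp(-0.14) = 0.8694
1 + 0.8694 = 1.8694
1 / 1.8694 = 0.5349

0.5349


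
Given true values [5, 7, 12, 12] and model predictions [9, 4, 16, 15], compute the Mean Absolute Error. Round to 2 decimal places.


Absolute errors: [4, 3, 4, 3]
Sum of absolute errors = 14
MAE = 14 / 4 = 3.50

3.50


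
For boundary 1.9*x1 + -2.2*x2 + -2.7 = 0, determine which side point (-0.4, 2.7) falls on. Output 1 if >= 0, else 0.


Compute 1.9 * -0.4 + -2.2 * 2.7 + -2.7
= -0.76 + -5.94 + -2.7
= -9.4
Since -9.4 < 0, the point is on the negative side.

0


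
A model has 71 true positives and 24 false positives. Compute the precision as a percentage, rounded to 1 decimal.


Precision = TP / (TP + FP) * 100
= 71 / (71 + 24)
= 71 / 95
= 0.7474
= 74.7%

74.7


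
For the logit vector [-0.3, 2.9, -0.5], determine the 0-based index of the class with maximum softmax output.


Softmax is a monotonic transformation, so it preserves the argmax.
We need to find the index of the maximum logit.
Index 0: -0.3
Index 1: 2.9
Index 2: -0.5
Maximum logit = 2.9 at index 1

1


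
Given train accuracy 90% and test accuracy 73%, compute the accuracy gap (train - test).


Gap = train_accuracy - test_accuracy
= 90 - 73
= 17%
This gap suggests the model is overfitting.

17


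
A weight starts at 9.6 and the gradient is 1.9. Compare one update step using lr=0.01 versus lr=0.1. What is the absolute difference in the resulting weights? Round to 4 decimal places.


With lr=0.01: w_new = 9.6 - 0.01 * 1.9 = 9.581
With lr=0.1: w_new = 9.6 - 0.1 * 1.9 = 9.41
Absolute difference = |9.581 - 9.41|
= 0.1710

0.1710


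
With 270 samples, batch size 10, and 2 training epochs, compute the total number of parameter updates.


Iterations per epoch = 270 / 10 = 27
Total updates = iterations_per_epoch * epochs
= 27 * 2
= 54

54


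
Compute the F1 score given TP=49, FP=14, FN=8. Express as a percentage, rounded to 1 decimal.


Precision = TP / (TP + FP) = 49 / 63 = 0.7778
Recall = TP / (TP + FN) = 49 / 57 = 0.8596
F1 = 2 * P * R / (P + R)
= 2 * 0.7778 * 0.8596 / (0.7778 + 0.8596)
= 1.3372 / 1.6374
= 0.8167
As percentage: 81.7%

81.7


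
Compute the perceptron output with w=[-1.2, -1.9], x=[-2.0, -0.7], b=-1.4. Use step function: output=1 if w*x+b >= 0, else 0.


z = w . x + b
= -1.2*-2.0 + -1.9*-0.7 + -1.4
= 2.4 + 1.33 + -1.4
= 3.73 + -1.4
= 2.33
Since z = 2.33 >= 0, output = 1

1


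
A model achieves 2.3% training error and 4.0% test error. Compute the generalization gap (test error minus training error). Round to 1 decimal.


Generalization gap = test_error - train_error
= 4.0 - 2.3
= 1.7%
A small gap suggests good generalization.

1.7


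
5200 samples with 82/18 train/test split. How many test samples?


Train samples = 5200 * 82% = 4264
Test samples = 5200 - 4264
= 936

936


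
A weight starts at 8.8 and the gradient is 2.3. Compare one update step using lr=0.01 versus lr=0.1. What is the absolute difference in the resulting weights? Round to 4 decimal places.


With lr=0.01: w_new = 8.8 - 0.01 * 2.3 = 8.777
With lr=0.1: w_new = 8.8 - 0.1 * 2.3 = 8.57
Absolute difference = |8.777 - 8.57|
= 0.2070

0.2070


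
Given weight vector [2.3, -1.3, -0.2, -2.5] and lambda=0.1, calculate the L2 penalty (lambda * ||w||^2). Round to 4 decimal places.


Squaring each weight:
2.3^2 = 5.29
(-1.3)^2 = 1.69
(-0.2)^2 = 0.04
(-2.5)^2 = 6.25
Sum of squares = 13.27
Penalty = 0.1 * 13.27 = 1.3270

1.3270


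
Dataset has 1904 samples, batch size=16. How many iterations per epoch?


Iterations per epoch = dataset_size / batch_size
= 1904 / 16
= 119

119


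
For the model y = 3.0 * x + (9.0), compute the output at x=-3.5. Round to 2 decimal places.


y = 3.0 * -3.5 + (9.0)
= -10.5 + (9.0)
= -1.50

-1.50


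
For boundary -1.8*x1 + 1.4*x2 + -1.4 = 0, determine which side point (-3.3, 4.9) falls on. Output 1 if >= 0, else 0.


Compute -1.8 * -3.3 + 1.4 * 4.9 + -1.4
= 5.94 + 6.86 + -1.4
= 11.4
Since 11.4 >= 0, the point is on the positive side.

1


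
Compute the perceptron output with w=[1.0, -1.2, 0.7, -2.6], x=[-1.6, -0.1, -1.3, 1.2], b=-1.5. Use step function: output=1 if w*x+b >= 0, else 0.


z = w . x + b
= 1.0*-1.6 + -1.2*-0.1 + 0.7*-1.3 + -2.6*1.2 + -1.5
= -1.6 + 0.12 + -0.91 + -3.12 + -1.5
= -5.51 + -1.5
= -7.01
Since z = -7.01 < 0, output = 0

0


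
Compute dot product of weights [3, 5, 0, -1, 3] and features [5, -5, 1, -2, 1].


Element-wise products:
3 * 5 = 15
5 * -5 = -25
0 * 1 = 0
-1 * -2 = 2
3 * 1 = 3
Sum = 15 + -25 + 0 + 2 + 3
= -5

-5


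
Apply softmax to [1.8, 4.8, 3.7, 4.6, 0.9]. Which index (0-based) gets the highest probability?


Softmax is a monotonic transformation, so it preserves the argmax.
We need to find the index of the maximum logit.
Index 0: 1.8
Index 1: 4.8
Index 2: 3.7
Index 3: 4.6
Index 4: 0.9
Maximum logit = 4.8 at index 1

1


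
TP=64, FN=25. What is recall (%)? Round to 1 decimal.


Recall = TP / (TP + FN) * 100
= 64 / (64 + 25)
= 64 / 89
= 0.7191
= 71.9%

71.9


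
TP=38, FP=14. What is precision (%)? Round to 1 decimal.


Precision = TP / (TP + FP) * 100
= 38 / (38 + 14)
= 38 / 52
= 0.7308
= 73.1%

73.1


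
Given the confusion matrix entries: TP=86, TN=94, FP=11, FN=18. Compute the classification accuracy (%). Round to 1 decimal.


Accuracy = (TP + TN) / (TP + TN + FP + FN) * 100
= (86 + 94) / (86 + 94 + 11 + 18)
= 180 / 209
= 0.8612
= 86.1%

86.1


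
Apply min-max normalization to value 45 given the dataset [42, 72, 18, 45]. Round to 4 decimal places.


Min = 18, Max = 72
Range = 72 - 18 = 54
Scaled = (x - min) / (max - min)
= (45 - 18) / 54
= 27 / 54
= 0.5000

0.5000


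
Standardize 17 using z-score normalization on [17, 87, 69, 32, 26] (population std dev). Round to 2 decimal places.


Mean = (17 + 87 + 69 + 32 + 26) / 5 = 46.2
Variance = sum((x_i - mean)^2) / n = 729.36
Std = sqrt(729.36) = 27.0067
Z = (x - mean) / std
= (17 - 46.2) / 27.0067
= -29.2 / 27.0067
= -1.08

-1.08


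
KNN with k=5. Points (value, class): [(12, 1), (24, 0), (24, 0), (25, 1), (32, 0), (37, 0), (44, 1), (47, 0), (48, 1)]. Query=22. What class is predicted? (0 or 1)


Distances from query 22:
Point 24 (class 0): distance = 2
Point 24 (class 0): distance = 2
Point 25 (class 1): distance = 3
Point 32 (class 0): distance = 10
Point 12 (class 1): distance = 10
K=5 nearest neighbors: classes = [0, 0, 1, 0, 1]
Votes for class 1: 2 / 5
Majority vote => class 0

0


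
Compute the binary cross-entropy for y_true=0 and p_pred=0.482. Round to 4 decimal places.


For y=0: Loss = -log(1-p)
= -log(1 - 0.482)
= -log(0.518)
= -(-0.6578)
= 0.6578

0.6578


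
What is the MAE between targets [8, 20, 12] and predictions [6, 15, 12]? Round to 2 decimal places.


Absolute errors: [2, 5, 0]
Sum of absolute errors = 7
MAE = 7 / 3 = 2.33

2.33


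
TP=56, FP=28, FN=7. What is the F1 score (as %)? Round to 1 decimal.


Precision = TP / (TP + FP) = 56 / 84 = 0.6667
Recall = TP / (TP + FN) = 56 / 63 = 0.8889
F1 = 2 * P * R / (P + R)
= 2 * 0.6667 * 0.8889 / (0.6667 + 0.8889)
= 1.1852 / 1.5556
= 0.7619
As percentage: 76.2%

76.2


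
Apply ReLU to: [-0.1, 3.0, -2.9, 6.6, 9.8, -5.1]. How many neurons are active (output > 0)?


ReLU(x) = max(0, x) for each element:
ReLU(-0.1) = 0
ReLU(3.0) = 3.0
ReLU(-2.9) = 0
ReLU(6.6) = 6.6
ReLU(9.8) = 9.8
ReLU(-5.1) = 0
Active neurons (>0): 3

3


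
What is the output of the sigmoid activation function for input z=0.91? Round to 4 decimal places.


sigmoid(z) = 1 / (1 + exp(-z))
exp(-(0.91)) = exp(-0.91) = 0.4025
1 + 0.4025 = 1.4025
1 / 1.4025 = 0.7130

0.7130


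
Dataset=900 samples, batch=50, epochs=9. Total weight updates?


Iterations per epoch = 900 / 50 = 18
Total updates = iterations_per_epoch * epochs
= 18 * 9
= 162

162


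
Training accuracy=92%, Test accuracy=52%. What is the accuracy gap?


Gap = train_accuracy - test_accuracy
= 92 - 52
= 40%
This large gap strongly indicates overfitting.

40


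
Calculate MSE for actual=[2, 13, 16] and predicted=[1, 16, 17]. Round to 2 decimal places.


Differences: [1, -3, -1]
Squared errors: [1, 9, 1]
Sum of squared errors = 11
MSE = 11 / 3 = 3.67

3.67


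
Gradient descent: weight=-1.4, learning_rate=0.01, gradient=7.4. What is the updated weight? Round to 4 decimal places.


w_new = w_old - lr * gradient
= -1.4 - 0.01 * 7.4
= -1.4 - (0.074)
= -1.4740

-1.4740


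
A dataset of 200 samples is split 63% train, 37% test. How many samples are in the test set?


Train samples = 200 * 63% = 126
Test samples = 200 - 126
= 74

74


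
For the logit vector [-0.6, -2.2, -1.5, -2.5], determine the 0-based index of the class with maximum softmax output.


Softmax is a monotonic transformation, so it preserves the argmax.
We need to find the index of the maximum logit.
Index 0: -0.6
Index 1: -2.2
Index 2: -1.5
Index 3: -2.5
Maximum logit = -0.6 at index 0

0


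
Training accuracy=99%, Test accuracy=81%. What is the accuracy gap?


Gap = train_accuracy - test_accuracy
= 99 - 81
= 18%
This gap suggests the model is overfitting.

18


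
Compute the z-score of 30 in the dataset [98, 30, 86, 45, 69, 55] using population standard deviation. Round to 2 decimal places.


Mean = (98 + 30 + 86 + 45 + 69 + 55) / 6 = 63.8333
Variance = sum((x_i - mean)^2) / n = 543.8056
Std = sqrt(543.8056) = 23.3196
Z = (x - mean) / std
= (30 - 63.8333) / 23.3196
= -33.8333 / 23.3196
= -1.45

-1.45


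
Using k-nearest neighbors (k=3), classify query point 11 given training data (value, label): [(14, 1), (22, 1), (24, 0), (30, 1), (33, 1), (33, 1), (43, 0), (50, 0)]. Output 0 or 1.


Distances from query 11:
Point 14 (class 1): distance = 3
Point 22 (class 1): distance = 11
Point 24 (class 0): distance = 13
K=3 nearest neighbors: classes = [1, 1, 0]
Votes for class 1: 2 / 3
Majority vote => class 1

1


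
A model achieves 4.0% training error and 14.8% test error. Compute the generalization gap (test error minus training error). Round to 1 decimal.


Generalization gap = test_error - train_error
= 14.8 - 4.0
= 10.8%
A large gap suggests overfitting.

10.8


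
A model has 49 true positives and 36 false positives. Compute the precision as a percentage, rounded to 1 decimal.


Precision = TP / (TP + FP) * 100
= 49 / (49 + 36)
= 49 / 85
= 0.5765
= 57.6%

57.6


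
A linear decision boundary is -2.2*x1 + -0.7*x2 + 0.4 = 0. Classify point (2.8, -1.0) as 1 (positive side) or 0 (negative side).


Compute -2.2 * 2.8 + -0.7 * -1.0 + 0.4
= -6.16 + 0.7 + 0.4
= -5.06
Since -5.06 < 0, the point is on the negative side.

0


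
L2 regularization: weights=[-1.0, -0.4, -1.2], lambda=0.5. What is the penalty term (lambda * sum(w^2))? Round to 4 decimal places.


Squaring each weight:
(-1.0)^2 = 1.0
(-0.4)^2 = 0.16
(-1.2)^2 = 1.44
Sum of squares = 2.6
Penalty = 0.5 * 2.6 = 1.3000

1.3000


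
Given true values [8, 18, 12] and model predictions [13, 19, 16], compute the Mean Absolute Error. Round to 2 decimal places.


Absolute errors: [5, 1, 4]
Sum of absolute errors = 10
MAE = 10 / 3 = 3.33

3.33


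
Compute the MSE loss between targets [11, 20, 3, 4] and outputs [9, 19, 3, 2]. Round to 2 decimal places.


Differences: [2, 1, 0, 2]
Squared errors: [4, 1, 0, 4]
Sum of squared errors = 9
MSE = 9 / 4 = 2.25

2.25


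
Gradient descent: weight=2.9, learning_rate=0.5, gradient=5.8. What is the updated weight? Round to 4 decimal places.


w_new = w_old - lr * gradient
= 2.9 - 0.5 * 5.8
= 2.9 - (2.9)
= 0.0000

0.0000


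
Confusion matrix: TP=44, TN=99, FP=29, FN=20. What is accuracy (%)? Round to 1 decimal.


Accuracy = (TP + TN) / (TP + TN + FP + FN) * 100
= (44 + 99) / (44 + 99 + 29 + 20)
= 143 / 192
= 0.7448
= 74.5%

74.5


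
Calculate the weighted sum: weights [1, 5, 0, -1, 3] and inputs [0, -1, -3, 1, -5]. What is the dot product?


Element-wise products:
1 * 0 = 0
5 * -1 = -5
0 * -3 = 0
-1 * 1 = -1
3 * -5 = -15
Sum = 0 + -5 + 0 + -1 + -15
= -21

-21


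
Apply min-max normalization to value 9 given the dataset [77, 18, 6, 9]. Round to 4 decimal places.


Min = 6, Max = 77
Range = 77 - 6 = 71
Scaled = (x - min) / (max - min)
= (9 - 6) / 71
= 3 / 71
= 0.0423

0.0423


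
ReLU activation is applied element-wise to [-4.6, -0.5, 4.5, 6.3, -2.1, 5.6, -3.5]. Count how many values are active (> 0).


ReLU(x) = max(0, x) for each element:
ReLU(-4.6) = 0
ReLU(-0.5) = 0
ReLU(4.5) = 4.5
ReLU(6.3) = 6.3
ReLU(-2.1) = 0
ReLU(5.6) = 5.6
ReLU(-3.5) = 0
Active neurons (>0): 3

3


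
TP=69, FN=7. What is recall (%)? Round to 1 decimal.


Recall = TP / (TP + FN) * 100
= 69 / (69 + 7)
= 69 / 76
= 0.9079
= 90.8%

90.8


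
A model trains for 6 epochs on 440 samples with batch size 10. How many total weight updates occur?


Iterations per epoch = 440 / 10 = 44
Total updates = iterations_per_epoch * epochs
= 44 * 6
= 264

264


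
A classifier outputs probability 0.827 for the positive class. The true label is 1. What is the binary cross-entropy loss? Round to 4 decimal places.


For y=1: Loss = -log(p)
= -log(0.827)
= -(-0.19)
= 0.1900

0.1900


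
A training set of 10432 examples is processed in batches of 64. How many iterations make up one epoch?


Iterations per epoch = dataset_size / batch_size
= 10432 / 64
= 163

163


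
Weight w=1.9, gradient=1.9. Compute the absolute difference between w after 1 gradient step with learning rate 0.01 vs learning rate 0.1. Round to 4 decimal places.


With lr=0.01: w_new = 1.9 - 0.01 * 1.9 = 1.881
With lr=0.1: w_new = 1.9 - 0.1 * 1.9 = 1.71
Absolute difference = |1.881 - 1.71|
= 0.1710

0.1710


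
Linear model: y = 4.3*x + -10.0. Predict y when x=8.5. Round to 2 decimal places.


y = 4.3 * 8.5 + (-10.0)
= 36.55 + (-10.0)
= 26.55

26.55


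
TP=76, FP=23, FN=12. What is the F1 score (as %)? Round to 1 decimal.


Precision = TP / (TP + FP) = 76 / 99 = 0.7677
Recall = TP / (TP + FN) = 76 / 88 = 0.8636
F1 = 2 * P * R / (P + R)
= 2 * 0.7677 * 0.8636 / (0.7677 + 0.8636)
= 1.326 / 1.6313
= 0.8128
As percentage: 81.3%

81.3


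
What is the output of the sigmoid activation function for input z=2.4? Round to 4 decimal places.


sigmoid(z) = 1 / (1 + exp(-z))
exp(-(2.4)) = exp(-2.4) = 0.0907
1 + 0.0907 = 1.0907
1 / 1.0907 = 0.9168

0.9168


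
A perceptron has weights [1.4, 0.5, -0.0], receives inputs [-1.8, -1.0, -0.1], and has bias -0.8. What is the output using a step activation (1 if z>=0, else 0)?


z = w . x + b
= 1.4*-1.8 + 0.5*-1.0 + -0.0*-0.1 + -0.8
= -2.52 + -0.5 + 0.0 + -0.8
= -3.02 + -0.8
= -3.82
Since z = -3.82 < 0, output = 0

0


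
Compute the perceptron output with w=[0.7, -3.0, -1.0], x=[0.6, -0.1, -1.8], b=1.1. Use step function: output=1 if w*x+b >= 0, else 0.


z = w . x + b
= 0.7*0.6 + -3.0*-0.1 + -1.0*-1.8 + 1.1
= 0.42 + 0.3 + 1.8 + 1.1
= 2.52 + 1.1
= 3.62
Since z = 3.62 >= 0, output = 1

1


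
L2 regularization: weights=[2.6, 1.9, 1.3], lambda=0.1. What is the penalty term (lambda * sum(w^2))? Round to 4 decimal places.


Squaring each weight:
2.6^2 = 6.76
1.9^2 = 3.61
1.3^2 = 1.69
Sum of squares = 12.06
Penalty = 0.1 * 12.06 = 1.2060

1.2060


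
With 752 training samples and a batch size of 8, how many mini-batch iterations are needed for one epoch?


Iterations per epoch = dataset_size / batch_size
= 752 / 8
= 94

94


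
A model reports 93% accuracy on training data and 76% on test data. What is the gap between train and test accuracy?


Gap = train_accuracy - test_accuracy
= 93 - 76
= 17%
This gap suggests the model is overfitting.

17


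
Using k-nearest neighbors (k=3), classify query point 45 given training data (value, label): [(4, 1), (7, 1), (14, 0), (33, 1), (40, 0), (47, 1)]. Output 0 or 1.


Distances from query 45:
Point 47 (class 1): distance = 2
Point 40 (class 0): distance = 5
Point 33 (class 1): distance = 12
K=3 nearest neighbors: classes = [1, 0, 1]
Votes for class 1: 2 / 3
Majority vote => class 1

1
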